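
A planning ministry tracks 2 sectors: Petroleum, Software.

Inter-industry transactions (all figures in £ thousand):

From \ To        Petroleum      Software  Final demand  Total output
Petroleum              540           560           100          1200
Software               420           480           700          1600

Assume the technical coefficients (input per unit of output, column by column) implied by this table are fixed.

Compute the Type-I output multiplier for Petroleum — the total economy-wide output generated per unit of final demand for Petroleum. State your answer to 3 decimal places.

Technical coefficients a_ij = z_ij / X_j:
  a_PP = 540/1200 = 0.45, a_SP = 420/1200 = 0.35
  a_PS = 560/1600 = 0.35, a_SS = 480/1600 = 0.30
I − A =
  [   0.55    -0.35]
  [  -0.35     0.70]
det(I−A) = (0.55)(0.70) − (-0.35)(-0.35) = 0.2625
adj(I−A) = [[0.70, 0.35], [0.35, 0.55]]
(I − A)⁻¹ = adj(I−A) / det(I−A) ≈
  [   2.6667     1.3333]
  [   1.3333     2.0952]
The output multiplier for sector j is the column-j sum of the Leontief inverse (I − A)⁻¹ = adj(I−A) / det(I−A).
Column P of adj(I−A): (0.70, 0.35); det(I−A) = 0.2625.
m_P = (0.70 + 0.35) / 0.2625 = 1.05 / 0.2625 = 4.000.

m_P = 4.000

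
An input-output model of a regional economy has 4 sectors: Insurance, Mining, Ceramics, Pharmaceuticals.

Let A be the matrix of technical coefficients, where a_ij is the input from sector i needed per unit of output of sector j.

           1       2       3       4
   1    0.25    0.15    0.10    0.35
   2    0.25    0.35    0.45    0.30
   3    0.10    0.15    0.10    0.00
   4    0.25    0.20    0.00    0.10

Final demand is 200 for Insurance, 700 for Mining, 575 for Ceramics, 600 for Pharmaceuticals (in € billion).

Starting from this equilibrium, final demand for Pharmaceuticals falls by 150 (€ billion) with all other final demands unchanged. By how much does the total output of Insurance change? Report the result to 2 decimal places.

I − A =
  [   0.75    -0.15    -0.10    -0.35]
  [  -0.25     0.65    -0.45    -0.30]
  [  -0.10    -0.15     0.90     0.00]
  [  -0.25    -0.20     0.00     0.90]
Compute the cofactors C_ij = (−1)^(i+j)·(3×3 minor ij) of I−A; the adjugate is their transpose:
adj(I−A) = Cᵀ =
  [ 0.411750   0.198000   0.144750   0.226125]
  [ 0.310500   0.519750   0.294375   0.294000]
  [ 0.097500   0.108625   0.274375   0.074125]
  [ 0.183375   0.170500   0.105625   0.337375]
det(I−A) = Σ_j (I−A)_1j·C_1j = (0.75)(0.411750) + (-0.15)(0.310500) + (-0.10)(0.097500) + (-0.35)(0.183375) = 0.18830625
(I − A)⁻¹ = adj(I−A) / det(I−A) ≈
  [   2.1866     1.0515     0.7687     1.2008]
  [   1.6489     2.7601     1.5633     1.5613]
  [   0.5178     0.5769     1.4571     0.3936]
  [   0.9738     0.9054     0.5609     1.7916]
Δx = (I − A)⁻¹ Δd with Δd having -150 in the Pharmaceuticals component and 0 elsewhere.
So Δx_1 = L_14 · (-150), where L_14 = adj(I−A)_14 / det(I−A) = 0.226125 / 0.18830625.
Δx_1 = 0.226125 × (-150) / 0.18830625 = -33.91875 / 0.18830625 ≈ -180.13.

Δx_1 = -180.13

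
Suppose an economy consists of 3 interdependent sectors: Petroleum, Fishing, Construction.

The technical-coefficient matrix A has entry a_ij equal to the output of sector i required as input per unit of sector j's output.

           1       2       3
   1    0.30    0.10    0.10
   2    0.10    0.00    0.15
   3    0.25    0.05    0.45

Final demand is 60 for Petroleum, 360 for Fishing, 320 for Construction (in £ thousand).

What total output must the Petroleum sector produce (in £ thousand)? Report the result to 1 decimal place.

I − A =
  [   0.70    -0.10    -0.10]
  [  -0.10     1.00    -0.15]
  [  -0.25    -0.05     0.55]
Cofactors of I−A, C_ij = (−1)^(i+j)·(minor ij) (rows/columns in the sector order above):
  C_11 = (1.00)(0.55) − (-0.15)(-0.05) = 0.5425
  C_12 = −[(-0.10)(0.55) − (-0.15)(-0.25)] = 0.0925
  C_13 = (-0.10)(-0.05) − (1.00)(-0.25) = 0.2550
  C_21 = −[(-0.10)(0.55) − (-0.10)(-0.05)] = 0.0600
  C_22 = (0.70)(0.55) − (-0.10)(-0.25) = 0.3600
  C_23 = −[(0.70)(-0.05) − (-0.10)(-0.25)] = 0.0600
  C_31 = (-0.10)(-0.15) − (-0.10)(1.00) = 0.1150
  C_32 = −[(0.70)(-0.15) − (-0.10)(-0.10)] = 0.1150
  C_33 = (0.70)(1.00) − (-0.10)(-0.10) = 0.6900
det(I−A) = Σ_j (I−A)_1j·C_1j = (0.70)(0.5425) + (-0.10)(0.0925) + (-0.10)(0.2550) = 0.3450
adj(I−A) = Cᵀ =
  [ 0.5425   0.0600   0.1150]
  [ 0.0925   0.3600   0.1150]
  [ 0.2550   0.0600   0.6900]
(I − A)⁻¹ = adj(I−A) / det(I−A) ≈
  [   1.5725     0.1739     0.3333]
  [   0.2681     1.0435     0.3333]
  [   0.7391     0.1739     2.0000]
x = (I − A)⁻¹ d = adj(I−A)·d / det(I−A), with det(I−A) = 0.3450:
  x_1 = (0.5425·60 + 0.0600·360 + 0.1150·320) / 0.3450 = 90.95 / 0.3450 ≈ 263.6
  x_2 = (0.0925·60 + 0.3600·360 + 0.1150·320) / 0.3450 = 171.95 / 0.3450 ≈ 498.4
  x_3 = (0.2550·60 + 0.0600·360 + 0.6900·320) / 0.3450 = 257.70 / 0.3450 ≈ 747.0

x_1 = 263.6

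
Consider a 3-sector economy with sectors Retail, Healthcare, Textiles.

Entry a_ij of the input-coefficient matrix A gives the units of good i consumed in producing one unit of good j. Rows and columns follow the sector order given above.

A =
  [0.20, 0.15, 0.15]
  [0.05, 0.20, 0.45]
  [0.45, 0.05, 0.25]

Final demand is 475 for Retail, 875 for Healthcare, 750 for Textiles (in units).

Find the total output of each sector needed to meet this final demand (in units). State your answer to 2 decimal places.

x_1 = 1399.09, x_2 = 2302.22, x_3 = 1992.94

I − A =
  [   0.80    -0.15    -0.15]
  [  -0.05     0.80    -0.45]
  [  -0.45    -0.05     0.75]
Cofactors of I−A, C_ij = (−1)^(i+j)·(minor ij) (rows/columns in the sector order above):
  C_11 = (0.80)(0.75) − (-0.45)(-0.05) = 0.5775
  C_12 = −[(-0.05)(0.75) − (-0.45)(-0.45)] = 0.2400
  C_13 = (-0.05)(-0.05) − (0.80)(-0.45) = 0.3625
  C_21 = −[(-0.15)(0.75) − (-0.15)(-0.05)] = 0.1200
  C_22 = (0.80)(0.75) − (-0.15)(-0.45) = 0.5325
  C_23 = −[(0.80)(-0.05) − (-0.15)(-0.45)] = 0.1075
  C_31 = (-0.15)(-0.45) − (-0.15)(0.80) = 0.1875
  C_32 = −[(0.80)(-0.45) − (-0.15)(-0.05)] = 0.3675
  C_33 = (0.80)(0.80) − (-0.15)(-0.05) = 0.6325
det(I−A) = Σ_j (I−A)_1j·C_1j = (0.80)(0.5775) + (-0.15)(0.2400) + (-0.15)(0.3625) = 0.371625
adj(I−A) = Cᵀ =
  [ 0.5775   0.1200   0.1875]
  [ 0.2400   0.5325   0.3675]
  [ 0.3625   0.1075   0.6325]
(I − A)⁻¹ = adj(I−A) / det(I−A) ≈
  [   1.5540     0.3229     0.5045]
  [   0.6458     1.4329     0.9889]
  [   0.9754     0.2893     1.7020]
x = (I − A)⁻¹ d = adj(I−A)·d / det(I−A), with det(I−A) = 0.371625:
  x_1 = (0.5775·475 + 0.1200·875 + 0.1875·750) / 0.371625 = 519.9375 / 0.371625 ≈ 1399.09
  x_2 = (0.2400·475 + 0.5325·875 + 0.3675·750) / 0.371625 = 855.5625 / 0.371625 ≈ 2302.22
  x_3 = (0.3625·475 + 0.1075·875 + 0.6325·750) / 0.371625 = 740.625 / 0.371625 ≈ 1992.94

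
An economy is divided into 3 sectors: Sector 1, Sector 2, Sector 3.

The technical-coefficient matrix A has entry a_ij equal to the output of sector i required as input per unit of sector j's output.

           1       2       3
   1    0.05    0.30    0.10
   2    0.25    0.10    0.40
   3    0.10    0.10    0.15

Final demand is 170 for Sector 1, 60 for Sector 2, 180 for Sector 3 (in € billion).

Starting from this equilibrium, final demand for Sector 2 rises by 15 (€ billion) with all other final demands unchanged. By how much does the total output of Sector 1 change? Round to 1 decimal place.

Δx_1 = 6.6

I − A =
  [   0.95    -0.30    -0.10]
  [  -0.25     0.90    -0.40]
  [  -0.10    -0.10     0.85]
Cofactors of I−A, C_ij = (−1)^(i+j)·(minor ij) (rows/columns in the sector order above):
  C_11 = (0.90)(0.85) − (-0.40)(-0.10) = 0.7250
  C_12 = −[(-0.25)(0.85) − (-0.40)(-0.10)] = 0.2525
  C_13 = (-0.25)(-0.10) − (0.90)(-0.10) = 0.1150
  C_21 = −[(-0.30)(0.85) − (-0.10)(-0.10)] = 0.2650
  C_22 = (0.95)(0.85) − (-0.10)(-0.10) = 0.7975
  C_23 = −[(0.95)(-0.10) − (-0.30)(-0.10)] = 0.1250
  C_31 = (-0.30)(-0.40) − (-0.10)(0.90) = 0.2100
  C_32 = −[(0.95)(-0.40) − (-0.10)(-0.25)] = 0.4050
  C_33 = (0.95)(0.90) − (-0.30)(-0.25) = 0.7800
det(I−A) = Σ_j (I−A)_1j·C_1j = (0.95)(0.7250) + (-0.30)(0.2525) + (-0.10)(0.1150) = 0.6015
adj(I−A) = Cᵀ =
  [ 0.7250   0.2650   0.2100]
  [ 0.2525   0.7975   0.4050]
  [ 0.1150   0.1250   0.7800]
(I − A)⁻¹ = adj(I−A) / det(I−A) ≈
  [   1.2053     0.4406     0.3491]
  [   0.4198     1.3259     0.6733]
  [   0.1912     0.2078     1.2968]
Δx = (I − A)⁻¹ Δd with Δd having +15 in the Sector 2 component and 0 elsewhere.
So Δx_1 = L_12 · (+15), where L_12 = adj(I−A)_12 / det(I−A) = 0.2650 / 0.6015.
Δx_1 = 0.2650 × (+15) / 0.6015 = 3.975 / 0.6015 ≈ 6.6.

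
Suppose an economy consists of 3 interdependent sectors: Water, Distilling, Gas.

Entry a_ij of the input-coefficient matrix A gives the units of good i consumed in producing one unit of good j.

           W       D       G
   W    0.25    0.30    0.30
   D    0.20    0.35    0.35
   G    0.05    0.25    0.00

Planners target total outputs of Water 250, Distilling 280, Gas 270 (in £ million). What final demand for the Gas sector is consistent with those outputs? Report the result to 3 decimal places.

d_G = 187.500

I − A =
  [   0.75    -0.30    -0.30]
  [  -0.20     0.65    -0.35]
  [  -0.05    -0.25     1.00]
d = (I − A) x:
  d_W = (+0.75)·250 + (-0.30)·280 + (-0.30)·270 = 22.500
  d_D = (-0.20)·250 + (+0.65)·280 + (-0.35)·270 = 37.500
  d_G = (-0.05)·250 + (-0.25)·280 + (+1.00)·270 = 187.500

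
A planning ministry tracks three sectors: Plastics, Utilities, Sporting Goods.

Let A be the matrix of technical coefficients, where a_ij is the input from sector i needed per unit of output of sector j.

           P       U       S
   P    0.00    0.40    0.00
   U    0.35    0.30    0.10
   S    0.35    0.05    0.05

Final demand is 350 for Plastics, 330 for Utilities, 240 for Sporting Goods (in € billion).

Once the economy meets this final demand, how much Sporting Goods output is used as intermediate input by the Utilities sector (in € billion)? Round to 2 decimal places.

I − A =
  [   1.00    -0.40     0.00]
  [  -0.35     0.70    -0.10]
  [  -0.35    -0.05     0.95]
Cofactors of I−A, C_ij = (−1)^(i+j)·(minor ij) (rows/columns in the sector order above):
  C_11 = (0.70)(0.95) − (-0.10)(-0.05) = 0.6600
  C_12 = −[(-0.35)(0.95) − (-0.10)(-0.35)] = 0.3675
  C_13 = (-0.35)(-0.05) − (0.70)(-0.35) = 0.2625
  C_21 = −[(-0.40)(0.95) − (0.00)(-0.05)] = 0.3800
  C_22 = (1.00)(0.95) − (0.00)(-0.35) = 0.9500
  C_23 = −[(1.00)(-0.05) − (-0.40)(-0.35)] = 0.1900
  C_31 = (-0.40)(-0.10) − (0.00)(0.70) = 0.0400
  C_32 = −[(1.00)(-0.10) − (0.00)(-0.35)] = 0.1000
  C_33 = (1.00)(0.70) − (-0.40)(-0.35) = 0.5600
det(I−A) = Σ_j (I−A)_1j·C_1j = (1.00)(0.6600) + (-0.40)(0.3675) + (0.00)(0.2625) = 0.5130
adj(I−A) = Cᵀ =
  [ 0.6600   0.3800   0.0400]
  [ 0.3675   0.9500   0.1000]
  [ 0.2625   0.1900   0.5600]
(I − A)⁻¹ = adj(I−A) / det(I−A) ≈
  [   1.2865     0.7407     0.0780]
  [   0.7164     1.8519     0.1949]
  [   0.5117     0.3704     1.0916]
First solve x = (I − A)⁻¹ d = adj(I−A)·d / det(I−A); in particular x_U = (0.3675·350 + 0.9500·330 + 0.1000·240) / 0.5130 = 466.125 / 0.5130 ≈ 908.6257.
Intermediate flow from S to U: z_SU = a_SU · x_U = 0.05 × 466.125 / 0.5130 = 23.30625 / 0.5130 ≈ 45.43.

z_SU = 45.43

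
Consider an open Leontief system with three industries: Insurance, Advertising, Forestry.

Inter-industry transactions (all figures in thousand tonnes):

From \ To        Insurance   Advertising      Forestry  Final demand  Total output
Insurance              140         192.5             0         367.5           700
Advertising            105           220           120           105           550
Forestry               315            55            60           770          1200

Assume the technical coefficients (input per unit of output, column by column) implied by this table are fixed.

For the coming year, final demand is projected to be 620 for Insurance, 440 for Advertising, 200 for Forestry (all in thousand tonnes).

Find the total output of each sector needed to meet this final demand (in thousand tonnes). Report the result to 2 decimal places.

x_I = 1308.92, x_A = 1220.40, x_F = 959.01

Technical coefficients a_ij = z_ij / X_j:
  a_II = 140/700 = 0.20, a_AI = 105/700 = 0.15, a_FI = 315/700 = 0.45
  a_IA = 192.5/550 = 0.35, a_AA = 220/550 = 0.40, a_FA = 55/550 = 0.10
  a_IF = 0/1200 = 0.00, a_AF = 120/1200 = 0.10, a_FF = 60/1200 = 0.05
I − A =
  [   0.80    -0.35     0.00]
  [  -0.15     0.60    -0.10]
  [  -0.45    -0.10     0.95]
Cofactors of I−A, C_ij = (−1)^(i+j)·(minor ij) (rows/columns in the sector order above):
  C_11 = (0.60)(0.95) − (-0.10)(-0.10) = 0.5600
  C_12 = −[(-0.15)(0.95) − (-0.10)(-0.45)] = 0.1875
  C_13 = (-0.15)(-0.10) − (0.60)(-0.45) = 0.2850
  C_21 = −[(-0.35)(0.95) − (0.00)(-0.10)] = 0.3325
  C_22 = (0.80)(0.95) − (0.00)(-0.45) = 0.7600
  C_23 = −[(0.80)(-0.10) − (-0.35)(-0.45)] = 0.2375
  C_31 = (-0.35)(-0.10) − (0.00)(0.60) = 0.0350
  C_32 = −[(0.80)(-0.10) − (0.00)(-0.15)] = 0.0800
  C_33 = (0.80)(0.60) − (-0.35)(-0.15) = 0.4275
det(I−A) = Σ_j (I−A)_1j·C_1j = (0.80)(0.5600) + (-0.35)(0.1875) + (0.00)(0.2850) = 0.382375
adj(I−A) = Cᵀ =
  [ 0.5600   0.3325   0.0350]
  [ 0.1875   0.7600   0.0800]
  [ 0.2850   0.2375   0.4275]
(I − A)⁻¹ = adj(I−A) / det(I−A) ≈
  [   1.4645     0.8696     0.0915]
  [   0.4904     1.9876     0.2092]
  [   0.7453     0.6211     1.1180]
x = (I − A)⁻¹ d = adj(I−A)·d / det(I−A), with det(I−A) = 0.382375:
  x_I = (0.5600·620 + 0.3325·440 + 0.0350·200) / 0.382375 = 500.50 / 0.382375 ≈ 1308.92
  x_A = (0.1875·620 + 0.7600·440 + 0.0800·200) / 0.382375 = 466.65 / 0.382375 ≈ 1220.40
  x_F = (0.2850·620 + 0.2375·440 + 0.4275·200) / 0.382375 = 366.70 / 0.382375 ≈ 959.01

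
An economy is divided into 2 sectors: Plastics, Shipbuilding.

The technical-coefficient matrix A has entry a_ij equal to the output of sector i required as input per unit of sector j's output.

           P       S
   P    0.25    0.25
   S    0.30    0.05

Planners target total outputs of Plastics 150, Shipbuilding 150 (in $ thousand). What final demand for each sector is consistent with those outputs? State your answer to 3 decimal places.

I − A =
  [   0.75    -0.25]
  [  -0.30     0.95]
d = (I − A) x:
  d_P = (+0.75)·150 + (-0.25)·150 = 75.000
  d_S = (-0.30)·150 + (+0.95)·150 = 97.500

d_P = 75.000, d_S = 97.500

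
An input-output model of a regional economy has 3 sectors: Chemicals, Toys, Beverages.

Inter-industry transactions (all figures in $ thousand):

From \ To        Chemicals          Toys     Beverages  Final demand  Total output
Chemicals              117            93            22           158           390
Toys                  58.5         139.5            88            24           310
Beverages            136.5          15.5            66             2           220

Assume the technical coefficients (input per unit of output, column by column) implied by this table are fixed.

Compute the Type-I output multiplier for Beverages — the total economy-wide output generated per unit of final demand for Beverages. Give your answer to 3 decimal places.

m_B = 5.000

Technical coefficients a_ij = z_ij / X_j:
  a_CC = 117/390 = 0.30, a_TC = 58.5/390 = 0.15, a_BC = 136.5/390 = 0.35
  a_CT = 93/310 = 0.30, a_TT = 139.5/310 = 0.45, a_BT = 15.5/310 = 0.05
  a_CB = 22/220 = 0.10, a_TB = 88/220 = 0.40, a_BB = 66/220 = 0.30
I − A =
  [   0.70    -0.30    -0.10]
  [  -0.15     0.55    -0.40]
  [  -0.35    -0.05     0.70]
Cofactors of I−A, C_ij = (−1)^(i+j)·(minor ij) (rows/columns in the sector order above):
  C_11 = (0.55)(0.70) − (-0.40)(-0.05) = 0.3650
  C_12 = −[(-0.15)(0.70) − (-0.40)(-0.35)] = 0.2450
  C_13 = (-0.15)(-0.05) − (0.55)(-0.35) = 0.2000
  C_21 = −[(-0.30)(0.70) − (-0.10)(-0.05)] = 0.2150
  C_22 = (0.70)(0.70) − (-0.10)(-0.35) = 0.4550
  C_23 = −[(0.70)(-0.05) − (-0.30)(-0.35)] = 0.1400
  C_31 = (-0.30)(-0.40) − (-0.10)(0.55) = 0.1750
  C_32 = −[(0.70)(-0.40) − (-0.10)(-0.15)] = 0.2950
  C_33 = (0.70)(0.55) − (-0.30)(-0.15) = 0.3400
det(I−A) = Σ_j (I−A)_1j·C_1j = (0.70)(0.3650) + (-0.30)(0.2450) + (-0.10)(0.2000) = 0.1620
adj(I−A) = Cᵀ =
  [ 0.3650   0.2150   0.1750]
  [ 0.2450   0.4550   0.2950]
  [ 0.2000   0.1400   0.3400]
(I − A)⁻¹ = adj(I−A) / det(I−A) ≈
  [   2.2531     1.3272     1.0802]
  [   1.5123     2.8086     1.8210]
  [   1.2346     0.8642     2.0988]
The output multiplier for sector j is the column-j sum of the Leontief inverse (I − A)⁻¹ = adj(I−A) / det(I−A).
Column B of adj(I−A): (0.1750, 0.2950, 0.3400); det(I−A) = 0.1620.
m_B = (0.1750 + 0.2950 + 0.3400) / 0.1620 = 0.81 / 0.1620 = 5.000.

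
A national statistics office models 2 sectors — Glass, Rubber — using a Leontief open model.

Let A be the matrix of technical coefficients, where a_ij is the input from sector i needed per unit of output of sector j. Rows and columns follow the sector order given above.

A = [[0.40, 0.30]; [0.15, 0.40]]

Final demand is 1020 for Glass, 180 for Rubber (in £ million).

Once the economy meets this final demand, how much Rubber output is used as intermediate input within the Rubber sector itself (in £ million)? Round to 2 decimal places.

I − A =
  [   0.60    -0.30]
  [  -0.15     0.60]
det(I−A) = (0.60)(0.60) − (-0.30)(-0.15) = 0.3150
adj(I−A) = [[0.60, 0.30], [0.15, 0.60]]
(I − A)⁻¹ = adj(I−A) / det(I−A) ≈
  [   1.9048     0.9524]
  [   0.4762     1.9048]
First solve x = (I − A)⁻¹ d = adj(I−A)·d / det(I−A); in particular x_R = (0.15·1020 + 0.60·180) / 0.3150 = 261.00 / 0.3150 ≈ 828.5714.
Intermediate flow from R to R: z_RR = a_RR · x_R = 0.40 × 261.00 / 0.3150 = 104.40 / 0.3150 ≈ 331.43.

z_RR = 331.43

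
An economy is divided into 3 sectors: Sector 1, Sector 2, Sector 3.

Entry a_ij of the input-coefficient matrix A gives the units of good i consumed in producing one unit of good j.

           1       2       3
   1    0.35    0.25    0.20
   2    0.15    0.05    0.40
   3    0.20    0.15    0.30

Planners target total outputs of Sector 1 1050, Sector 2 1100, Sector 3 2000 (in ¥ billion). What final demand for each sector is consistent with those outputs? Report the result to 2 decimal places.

I − A =
  [   0.65    -0.25    -0.20]
  [  -0.15     0.95    -0.40]
  [  -0.20    -0.15     0.70]
d = (I − A) x:
  d_1 = (+0.65)·1050 + (-0.25)·1100 + (-0.20)·2000 = 7.50
  d_2 = (-0.15)·1050 + (+0.95)·1100 + (-0.40)·2000 = 87.50
  d_3 = (-0.20)·1050 + (-0.15)·1100 + (+0.70)·2000 = 1025.00

d_1 = 7.50, d_2 = 87.50, d_3 = 1025.00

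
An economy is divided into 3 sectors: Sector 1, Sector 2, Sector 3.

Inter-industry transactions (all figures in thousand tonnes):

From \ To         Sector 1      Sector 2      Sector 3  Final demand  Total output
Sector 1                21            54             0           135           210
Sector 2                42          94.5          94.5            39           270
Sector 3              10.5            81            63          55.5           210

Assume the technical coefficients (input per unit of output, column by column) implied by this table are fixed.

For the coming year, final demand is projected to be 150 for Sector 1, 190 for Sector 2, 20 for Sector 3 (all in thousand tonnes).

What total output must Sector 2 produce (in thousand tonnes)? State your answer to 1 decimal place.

Technical coefficients a_ij = z_ij / X_j:
  a_11 = 21/210 = 0.10, a_21 = 42/210 = 0.20, a_31 = 10.5/210 = 0.05
  a_12 = 54/270 = 0.20, a_22 = 94.5/270 = 0.35, a_32 = 81/270 = 0.30
  a_13 = 0/210 = 0.00, a_23 = 94.5/210 = 0.45, a_33 = 63/210 = 0.30
I − A =
  [   0.90    -0.20     0.00]
  [  -0.20     0.65    -0.45]
  [  -0.05    -0.30     0.70]
Cofactors of I−A, C_ij = (−1)^(i+j)·(minor ij) (rows/columns in the sector order above):
  C_11 = (0.65)(0.70) − (-0.45)(-0.30) = 0.3200
  C_12 = −[(-0.20)(0.70) − (-0.45)(-0.05)] = 0.1625
  C_13 = (-0.20)(-0.30) − (0.65)(-0.05) = 0.0925
  C_21 = −[(-0.20)(0.70) − (0.00)(-0.30)] = 0.1400
  C_22 = (0.90)(0.70) − (0.00)(-0.05) = 0.6300
  C_23 = −[(0.90)(-0.30) − (-0.20)(-0.05)] = 0.2800
  C_31 = (-0.20)(-0.45) − (0.00)(0.65) = 0.0900
  C_32 = −[(0.90)(-0.45) − (0.00)(-0.20)] = 0.4050
  C_33 = (0.90)(0.65) − (-0.20)(-0.20) = 0.5450
det(I−A) = Σ_j (I−A)_1j·C_1j = (0.90)(0.3200) + (-0.20)(0.1625) + (0.00)(0.0925) = 0.2555
adj(I−A) = Cᵀ =
  [ 0.3200   0.1400   0.0900]
  [ 0.1625   0.6300   0.4050]
  [ 0.0925   0.2800   0.5450]
(I − A)⁻¹ = adj(I−A) / det(I−A) ≈
  [   1.2524     0.5479     0.3523]
  [   0.6360     2.4658     1.5851]
  [   0.3620     1.0959     2.1331]
x = (I − A)⁻¹ d = adj(I−A)·d / det(I−A), with det(I−A) = 0.2555:
  x_1 = (0.3200·150 + 0.1400·190 + 0.0900·20) / 0.2555 = 76.40 / 0.2555 ≈ 299.0
  x_2 = (0.1625·150 + 0.6300·190 + 0.4050·20) / 0.2555 = 152.175 / 0.2555 ≈ 595.6
  x_3 = (0.0925·150 + 0.2800·190 + 0.5450·20) / 0.2555 = 77.975 / 0.2555 ≈ 305.2

x_2 = 595.6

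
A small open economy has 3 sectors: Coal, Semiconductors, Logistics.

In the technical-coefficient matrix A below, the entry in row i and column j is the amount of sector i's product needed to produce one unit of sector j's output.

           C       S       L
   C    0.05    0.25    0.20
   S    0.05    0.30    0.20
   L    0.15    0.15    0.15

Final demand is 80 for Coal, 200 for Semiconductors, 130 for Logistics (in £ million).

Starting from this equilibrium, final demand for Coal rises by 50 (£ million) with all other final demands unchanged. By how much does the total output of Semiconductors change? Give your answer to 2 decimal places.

I − A =
  [   0.95    -0.25    -0.20]
  [  -0.05     0.70    -0.20]
  [  -0.15    -0.15     0.85]
Cofactors of I−A, C_ij = (−1)^(i+j)·(minor ij) (rows/columns in the sector order above):
  C_11 = (0.70)(0.85) − (-0.20)(-0.15) = 0.5650
  C_12 = −[(-0.05)(0.85) − (-0.20)(-0.15)] = 0.0725
  C_13 = (-0.05)(-0.15) − (0.70)(-0.15) = 0.1125
  C_21 = −[(-0.25)(0.85) − (-0.20)(-0.15)] = 0.2425
  C_22 = (0.95)(0.85) − (-0.20)(-0.15) = 0.7775
  C_23 = −[(0.95)(-0.15) − (-0.25)(-0.15)] = 0.1800
  C_31 = (-0.25)(-0.20) − (-0.20)(0.70) = 0.1900
  C_32 = −[(0.95)(-0.20) − (-0.20)(-0.05)] = 0.2000
  C_33 = (0.95)(0.70) − (-0.25)(-0.05) = 0.6525
det(I−A) = Σ_j (I−A)_1j·C_1j = (0.95)(0.5650) + (-0.25)(0.0725) + (-0.20)(0.1125) = 0.496125
adj(I−A) = Cᵀ =
  [ 0.5650   0.2425   0.1900]
  [ 0.0725   0.7775   0.2000]
  [ 0.1125   0.1800   0.6525]
(I − A)⁻¹ = adj(I−A) / det(I−A) ≈
  [   1.1388     0.4888     0.3830]
  [   0.1461     1.5671     0.4031]
  [   0.2268     0.3628     1.3152]
Δx = (I − A)⁻¹ Δd with Δd having +50 in the Coal component and 0 elsewhere.
So Δx_S = L_SC · (+50), where L_SC = adj(I−A)_SC / det(I−A) = 0.0725 / 0.496125.
Δx_S = 0.0725 × (+50) / 0.496125 = 3.625 / 0.496125 ≈ 7.31.

Δx_S = 7.31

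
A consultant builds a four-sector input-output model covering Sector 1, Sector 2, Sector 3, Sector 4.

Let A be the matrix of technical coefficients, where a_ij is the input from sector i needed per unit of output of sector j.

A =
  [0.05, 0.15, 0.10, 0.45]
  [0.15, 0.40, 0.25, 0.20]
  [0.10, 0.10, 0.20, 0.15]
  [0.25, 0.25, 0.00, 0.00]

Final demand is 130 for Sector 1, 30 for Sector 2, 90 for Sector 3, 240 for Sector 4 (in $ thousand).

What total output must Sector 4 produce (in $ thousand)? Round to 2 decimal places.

I − A =
  [   0.95    -0.15    -0.10    -0.45]
  [  -0.15     0.60    -0.25    -0.20]
  [  -0.10    -0.10     0.80    -0.15]
  [  -0.25    -0.25     0.00     1.00]
Compute the cofactors C_ij = (−1)^(i+j)·(3×3 minor ij) of I−A; the adjugate is their transpose:
adj(I−A) = Cᵀ =
  [ 0.405625   0.223750   0.120625   0.245375]
  [ 0.194375   0.656250   0.229375   0.253125]
  [ 0.103125   0.151250   0.408125   0.137875]
  [ 0.150000   0.220000   0.087500   0.403000]
det(I−A) = Σ_j (I−A)_1j·C_1j = (0.95)(0.405625) + (-0.15)(0.194375) + (-0.10)(0.103125) + (-0.45)(0.150000) = 0.278375
(I − A)⁻¹ = adj(I−A) / det(I−A) ≈
  [   1.4571     0.8038     0.4333     0.8815]
  [   0.6982     2.3574     0.8240     0.9093]
  [   0.3705     0.5433     1.4661     0.4953]
  [   0.5388     0.7903     0.3143     1.4477]
x = (I − A)⁻¹ d = adj(I−A)·d / det(I−A), with det(I−A) = 0.278375:
  x_1 = (0.405625·130 + 0.223750·30 + 0.120625·90 + 0.245375·240) / 0.278375 = 129.19 / 0.278375 ≈ 464.09
  x_2 = (0.194375·130 + 0.656250·30 + 0.229375·90 + 0.253125·240) / 0.278375 = 126.35 / 0.278375 ≈ 453.88
  x_3 = (0.103125·130 + 0.151250·30 + 0.408125·90 + 0.137875·240) / 0.278375 = 87.765 / 0.278375 ≈ 315.28
  x_4 = (0.150000·130 + 0.220000·30 + 0.087500·90 + 0.403000·240) / 0.278375 = 130.695 / 0.278375 ≈ 469.49

x_4 = 469.49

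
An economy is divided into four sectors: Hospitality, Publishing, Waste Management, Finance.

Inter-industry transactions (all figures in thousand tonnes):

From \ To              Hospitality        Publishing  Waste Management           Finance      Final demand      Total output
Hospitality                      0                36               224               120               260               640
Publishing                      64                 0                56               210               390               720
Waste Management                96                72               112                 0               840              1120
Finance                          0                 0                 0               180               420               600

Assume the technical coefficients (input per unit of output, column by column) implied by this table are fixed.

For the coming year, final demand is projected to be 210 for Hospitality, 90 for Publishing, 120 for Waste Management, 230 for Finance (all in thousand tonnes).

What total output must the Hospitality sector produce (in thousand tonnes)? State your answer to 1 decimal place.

Technical coefficients a_ij = z_ij / X_j:
  a_11 = 0/640 = 0.00, a_21 = 64/640 = 0.10, a_31 = 96/640 = 0.15, a_41 = 0/640 = 0.00
  a_12 = 36/720 = 0.05, a_22 = 0/720 = 0.00, a_32 = 72/720 = 0.10, a_42 = 0/720 = 0.00
  a_13 = 224/1120 = 0.20, a_23 = 56/1120 = 0.05, a_33 = 112/1120 = 0.10, a_43 = 0/1120 = 0.00
  a_14 = 120/600 = 0.20, a_24 = 210/600 = 0.35, a_34 = 0/600 = 0.00, a_44 = 180/600 = 0.30
I − A =
  [   1.00    -0.05    -0.20    -0.20]
  [  -0.10     1.00    -0.05    -0.35]
  [  -0.15    -0.10     0.90     0.00]
  [   0.00     0.00     0.00     0.70]
Compute the cofactors C_ij = (−1)^(i+j)·(3×3 minor ij) of I−A; the adjugate is their transpose:
adj(I−A) = Cᵀ =
  [ 0.626500   0.045500   0.141750   0.201750]
  [ 0.068250   0.609000   0.049000   0.324000]
  [ 0.112000   0.075250   0.696500   0.069625]
  [ 0.000000   0.000000   0.000000   0.858125]
det(I−A) = Σ_j (I−A)_1j·C_1j = (1.00)(0.626500) + (-0.05)(0.068250) + (-0.20)(0.112000) + (-0.20)(0.000000) = 0.6006875
(I − A)⁻¹ = adj(I−A) / det(I−A) ≈
  [   1.0430     0.0757     0.2360     0.3359]
  [   0.1136     1.0138     0.0816     0.5394]
  [   0.1865     0.1253     1.1595     0.1159]
  [   0.0000     0.0000     0.0000     1.4286]
x = (I − A)⁻¹ d = adj(I−A)·d / det(I−A), with det(I−A) = 0.6006875:
  x_1 = (0.626500·210 + 0.045500·90 + 0.141750·120 + 0.201750·230) / 0.6006875 = 199.0725 / 0.6006875 ≈ 331.4
  x_2 = (0.068250·210 + 0.609000·90 + 0.049000·120 + 0.324000·230) / 0.6006875 = 149.5425 / 0.6006875 ≈ 249.0
  x_3 = (0.112000·210 + 0.075250·90 + 0.696500·120 + 0.069625·230) / 0.6006875 = 129.88625 / 0.6006875 ≈ 216.2
  x_4 = (0.000000·210 + 0.000000·90 + 0.000000·120 + 0.858125·230) / 0.6006875 = 197.36875 / 0.6006875 ≈ 328.6

x_1 = 331.4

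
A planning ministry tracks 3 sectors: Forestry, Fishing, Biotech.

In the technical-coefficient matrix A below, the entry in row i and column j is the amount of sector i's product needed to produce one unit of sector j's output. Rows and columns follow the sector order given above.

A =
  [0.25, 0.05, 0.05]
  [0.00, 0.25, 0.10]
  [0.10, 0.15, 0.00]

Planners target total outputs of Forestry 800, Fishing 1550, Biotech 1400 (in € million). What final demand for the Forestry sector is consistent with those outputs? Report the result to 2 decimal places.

d_1 = 452.50

I − A =
  [   0.75    -0.05    -0.05]
  [   0.00     0.75    -0.10]
  [  -0.10    -0.15     1.00]
d = (I − A) x:
  d_1 = (+0.75)·800 + (-0.05)·1550 + (-0.05)·1400 = 452.50
  d_2 = (+0.00)·800 + (+0.75)·1550 + (-0.10)·1400 = 1022.50
  d_3 = (-0.10)·800 + (-0.15)·1550 + (+1.00)·1400 = 1087.50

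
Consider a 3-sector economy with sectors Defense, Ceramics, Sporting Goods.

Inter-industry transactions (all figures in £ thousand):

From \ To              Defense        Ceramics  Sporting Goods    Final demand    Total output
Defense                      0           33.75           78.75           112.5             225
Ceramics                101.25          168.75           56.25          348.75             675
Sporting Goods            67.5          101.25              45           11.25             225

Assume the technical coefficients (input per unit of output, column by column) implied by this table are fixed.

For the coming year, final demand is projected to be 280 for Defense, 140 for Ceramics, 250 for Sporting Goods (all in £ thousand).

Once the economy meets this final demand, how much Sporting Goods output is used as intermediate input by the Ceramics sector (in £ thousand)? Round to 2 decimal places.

Technical coefficients a_ij = z_ij / X_j:
  a_DD = 0/225 = 0.00, a_CD = 101.25/225 = 0.45, a_SD = 67.5/225 = 0.30
  a_DC = 33.75/675 = 0.05, a_CC = 168.75/675 = 0.25, a_SC = 101.25/675 = 0.15
  a_DS = 78.75/225 = 0.35, a_CS = 56.25/225 = 0.25, a_SS = 45/225 = 0.20
I − A =
  [   1.00    -0.05    -0.35]
  [  -0.45     0.75    -0.25]
  [  -0.30    -0.15     0.80]
Cofactors of I−A, C_ij = (−1)^(i+j)·(minor ij) (rows/columns in the sector order above):
  C_11 = (0.75)(0.80) − (-0.25)(-0.15) = 0.5625
  C_12 = −[(-0.45)(0.80) − (-0.25)(-0.30)] = 0.4350
  C_13 = (-0.45)(-0.15) − (0.75)(-0.30) = 0.2925
  C_21 = −[(-0.05)(0.80) − (-0.35)(-0.15)] = 0.0925
  C_22 = (1.00)(0.80) − (-0.35)(-0.30) = 0.6950
  C_23 = −[(1.00)(-0.15) − (-0.05)(-0.30)] = 0.1650
  C_31 = (-0.05)(-0.25) − (-0.35)(0.75) = 0.2750
  C_32 = −[(1.00)(-0.25) − (-0.35)(-0.45)] = 0.4075
  C_33 = (1.00)(0.75) − (-0.05)(-0.45) = 0.7275
det(I−A) = Σ_j (I−A)_1j·C_1j = (1.00)(0.5625) + (-0.05)(0.4350) + (-0.35)(0.2925) = 0.438375
adj(I−A) = Cᵀ =
  [ 0.5625   0.0925   0.2750]
  [ 0.4350   0.6950   0.4075]
  [ 0.2925   0.1650   0.7275]
(I − A)⁻¹ = adj(I−A) / det(I−A) ≈
  [   1.2831     0.2110     0.6273]
  [   0.9923     1.5854     0.9296]
  [   0.6672     0.3764     1.6595]
First solve x = (I − A)⁻¹ d = adj(I−A)·d / det(I−A); in particular x_C = (0.4350·280 + 0.6950·140 + 0.4075·250) / 0.438375 = 320.975 / 0.438375 ≈ 732.1928.
Intermediate flow from S to C: z_SC = a_SC · x_C = 0.15 × 320.975 / 0.438375 = 48.14625 / 0.438375 ≈ 109.83.

z_SC = 109.83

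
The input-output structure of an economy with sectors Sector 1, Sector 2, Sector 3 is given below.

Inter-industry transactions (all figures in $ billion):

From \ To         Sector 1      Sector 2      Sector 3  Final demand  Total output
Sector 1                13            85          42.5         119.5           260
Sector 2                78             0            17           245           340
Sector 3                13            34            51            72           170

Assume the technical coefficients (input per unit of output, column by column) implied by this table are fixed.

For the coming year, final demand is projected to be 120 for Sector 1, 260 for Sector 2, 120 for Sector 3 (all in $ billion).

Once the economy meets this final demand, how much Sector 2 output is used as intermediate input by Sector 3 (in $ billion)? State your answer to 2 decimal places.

Technical coefficients a_ij = z_ij / X_j:
  a_11 = 13/260 = 0.05, a_21 = 78/260 = 0.30, a_31 = 13/260 = 0.05
  a_12 = 85/340 = 0.25, a_22 = 0/340 = 0.00, a_32 = 34/340 = 0.10
  a_13 = 42.5/170 = 0.25, a_23 = 17/170 = 0.10, a_33 = 51/170 = 0.30
I − A =
  [   0.95    -0.25    -0.25]
  [  -0.30     1.00    -0.10]
  [  -0.05    -0.10     0.70]
Cofactors of I−A, C_ij = (−1)^(i+j)·(minor ij) (rows/columns in the sector order above):
  C_11 = (1.00)(0.70) − (-0.10)(-0.10) = 0.6900
  C_12 = −[(-0.30)(0.70) − (-0.10)(-0.05)] = 0.2150
  C_13 = (-0.30)(-0.10) − (1.00)(-0.05) = 0.0800
  C_21 = −[(-0.25)(0.70) − (-0.25)(-0.10)] = 0.2000
  C_22 = (0.95)(0.70) − (-0.25)(-0.05) = 0.6525
  C_23 = −[(0.95)(-0.10) − (-0.25)(-0.05)] = 0.1075
  C_31 = (-0.25)(-0.10) − (-0.25)(1.00) = 0.2750
  C_32 = −[(0.95)(-0.10) − (-0.25)(-0.30)] = 0.1700
  C_33 = (0.95)(1.00) − (-0.25)(-0.30) = 0.8750
det(I−A) = Σ_j (I−A)_1j·C_1j = (0.95)(0.6900) + (-0.25)(0.2150) + (-0.25)(0.0800) = 0.58175
adj(I−A) = Cᵀ =
  [ 0.6900   0.2000   0.2750]
  [ 0.2150   0.6525   0.1700]
  [ 0.0800   0.1075   0.8750]
(I − A)⁻¹ = adj(I−A) / det(I−A) ≈
  [   1.1861     0.3438     0.4727]
  [   0.3696     1.1216     0.2922]
  [   0.1375     0.1848     1.5041]
First solve x = (I − A)⁻¹ d = adj(I−A)·d / det(I−A); in particular x_3 = (0.0800·120 + 0.1075·260 + 0.8750·120) / 0.58175 = 142.55 / 0.58175 ≈ 245.0365.
Intermediate flow from 2 to 3: z_23 = a_23 · x_3 = 0.10 × 142.55 / 0.58175 = 14.255 / 0.58175 ≈ 24.50.

z_23 = 24.50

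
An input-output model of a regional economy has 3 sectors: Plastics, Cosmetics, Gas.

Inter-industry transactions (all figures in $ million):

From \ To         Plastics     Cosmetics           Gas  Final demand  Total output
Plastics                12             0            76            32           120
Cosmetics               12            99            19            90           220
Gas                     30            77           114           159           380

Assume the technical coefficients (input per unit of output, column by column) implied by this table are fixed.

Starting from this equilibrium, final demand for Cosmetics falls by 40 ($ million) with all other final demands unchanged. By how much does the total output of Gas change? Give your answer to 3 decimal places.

Technical coefficients a_ij = z_ij / X_j:
  a_PP = 12/120 = 0.10, a_CP = 12/120 = 0.10, a_GP = 30/120 = 0.25
  a_PC = 0/220 = 0.00, a_CC = 99/220 = 0.45, a_GC = 77/220 = 0.35
  a_PG = 76/380 = 0.20, a_CG = 19/380 = 0.05, a_GG = 114/380 = 0.30
I − A =
  [   0.90     0.00    -0.20]
  [  -0.10     0.55    -0.05]
  [  -0.25    -0.35     0.70]
Cofactors of I−A, C_ij = (−1)^(i+j)·(minor ij) (rows/columns in the sector order above):
  C_11 = (0.55)(0.70) − (-0.05)(-0.35) = 0.3675
  C_12 = −[(-0.10)(0.70) − (-0.05)(-0.25)] = 0.0825
  C_13 = (-0.10)(-0.35) − (0.55)(-0.25) = 0.1725
  C_21 = −[(0.00)(0.70) − (-0.20)(-0.35)] = 0.0700
  C_22 = (0.90)(0.70) − (-0.20)(-0.25) = 0.5800
  C_23 = −[(0.90)(-0.35) − (0.00)(-0.25)] = 0.3150
  C_31 = (0.00)(-0.05) − (-0.20)(0.55) = 0.1100
  C_32 = −[(0.90)(-0.05) − (-0.20)(-0.10)] = 0.0650
  C_33 = (0.90)(0.55) − (0.00)(-0.10) = 0.4950
det(I−A) = Σ_j (I−A)_1j·C_1j = (0.90)(0.3675) + (0.00)(0.0825) + (-0.20)(0.1725) = 0.29625
adj(I−A) = Cᵀ =
  [ 0.3675   0.0700   0.1100]
  [ 0.0825   0.5800   0.0650]
  [ 0.1725   0.3150   0.4950]
(I − A)⁻¹ = adj(I−A) / det(I−A) ≈
  [   1.2405     0.2363     0.3713]
  [   0.2785     1.9578     0.2194]
  [   0.5823     1.0633     1.6709]
Δx = (I − A)⁻¹ Δd with Δd having -40 in the Cosmetics component and 0 elsewhere.
So Δx_G = L_GC · (-40), where L_GC = adj(I−A)_GC / det(I−A) = 0.3150 / 0.29625.
Δx_G = 0.3150 × (-40) / 0.29625 = -12.60 / 0.29625 ≈ -42.532.

Δx_G = -42.532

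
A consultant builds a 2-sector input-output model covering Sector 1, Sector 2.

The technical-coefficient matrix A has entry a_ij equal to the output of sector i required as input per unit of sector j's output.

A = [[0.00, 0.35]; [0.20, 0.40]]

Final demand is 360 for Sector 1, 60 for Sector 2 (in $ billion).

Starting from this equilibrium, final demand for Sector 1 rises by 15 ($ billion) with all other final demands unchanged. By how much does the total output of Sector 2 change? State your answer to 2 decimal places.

I − A =
  [   1.00    -0.35]
  [  -0.20     0.60]
det(I−A) = (1.00)(0.60) − (-0.35)(-0.20) = 0.5300
adj(I−A) = [[0.60, 0.35], [0.20, 1.00]]
(I − A)⁻¹ = adj(I−A) / det(I−A) ≈
  [   1.1321     0.6604]
  [   0.3774     1.8868]
Δx = (I − A)⁻¹ Δd with Δd having +15 in the Sector 1 component and 0 elsewhere.
So Δx_2 = L_21 · (+15), where L_21 = adj(I−A)_21 / det(I−A) = 0.20 / 0.5300.
Δx_2 = 0.20 × (+15) / 0.5300 = 3.00 / 0.5300 ≈ 5.66.

Δx_2 = 5.66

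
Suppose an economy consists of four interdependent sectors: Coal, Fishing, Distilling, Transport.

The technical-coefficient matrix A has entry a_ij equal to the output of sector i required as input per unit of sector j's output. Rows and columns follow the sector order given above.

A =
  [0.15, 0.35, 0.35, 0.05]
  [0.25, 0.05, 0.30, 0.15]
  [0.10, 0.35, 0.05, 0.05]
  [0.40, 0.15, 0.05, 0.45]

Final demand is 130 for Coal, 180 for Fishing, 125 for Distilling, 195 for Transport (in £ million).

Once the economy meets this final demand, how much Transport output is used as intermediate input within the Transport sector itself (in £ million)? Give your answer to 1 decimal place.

z_44 = 517.8

I − A =
  [   0.85    -0.35    -0.35    -0.05]
  [  -0.25     0.95    -0.30    -0.15]
  [  -0.10    -0.35     0.95    -0.05]
  [  -0.40    -0.15    -0.05     0.55]
Compute the cofactors C_ij = (−1)^(i+j)·(3×3 minor ij) of I−A; the adjugate is their transpose:
adj(I−A) = Cᵀ =
  [ 0.410000   0.260000   0.240000   0.130000]
  [ 0.210250   0.396500   0.210375   0.146375]
  [ 0.140000   0.190000   0.335000   0.095000]
  [ 0.368250   0.314500   0.262375   0.520375]
det(I−A) = Σ_j (I−A)_1j·C_1j = (0.85)(0.410000) + (-0.35)(0.210250) + (-0.35)(0.140000) + (-0.05)(0.368250) = 0.2075
(I − A)⁻¹ = adj(I−A) / det(I−A) ≈
  [   1.9759     1.2530     1.1566     0.6265]
  [   1.0133     1.9108     1.0139     0.7054]
  [   0.6747     0.9157     1.6145     0.4578]
  [   1.7747     1.5157     1.2645     2.5078]
First solve x = (I − A)⁻¹ d = adj(I−A)·d / det(I−A); in particular x_4 = (0.368250·130 + 0.314500·180 + 0.262375·125 + 0.520375·195) / 0.2075 = 238.7525 / 0.2075 ≈ 1150.614.
Intermediate flow from 4 to 4: z_44 = a_44 · x_4 = 0.45 × 238.7525 / 0.2075 = 107.438625 / 0.2075 ≈ 517.8.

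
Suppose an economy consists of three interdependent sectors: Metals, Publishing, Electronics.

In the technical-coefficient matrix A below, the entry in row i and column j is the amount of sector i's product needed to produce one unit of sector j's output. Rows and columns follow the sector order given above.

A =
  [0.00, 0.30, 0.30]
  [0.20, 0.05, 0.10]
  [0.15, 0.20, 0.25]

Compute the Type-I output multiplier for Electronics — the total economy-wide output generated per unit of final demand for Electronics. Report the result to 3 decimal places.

I − A =
  [   1.00    -0.30    -0.30]
  [  -0.20     0.95    -0.10]
  [  -0.15    -0.20     0.75]
Cofactors of I−A, C_ij = (−1)^(i+j)·(minor ij) (rows/columns in the sector order above):
  C_11 = (0.95)(0.75) − (-0.10)(-0.20) = 0.6925
  C_12 = −[(-0.20)(0.75) − (-0.10)(-0.15)] = 0.1650
  C_13 = (-0.20)(-0.20) − (0.95)(-0.15) = 0.1825
  C_21 = −[(-0.30)(0.75) − (-0.30)(-0.20)] = 0.2850
  C_22 = (1.00)(0.75) − (-0.30)(-0.15) = 0.7050
  C_23 = −[(1.00)(-0.20) − (-0.30)(-0.15)] = 0.2450
  C_31 = (-0.30)(-0.10) − (-0.30)(0.95) = 0.3150
  C_32 = −[(1.00)(-0.10) − (-0.30)(-0.20)] = 0.1600
  C_33 = (1.00)(0.95) − (-0.30)(-0.20) = 0.8900
det(I−A) = Σ_j (I−A)_1j·C_1j = (1.00)(0.6925) + (-0.30)(0.1650) + (-0.30)(0.1825) = 0.58825
adj(I−A) = Cᵀ =
  [ 0.6925   0.2850   0.3150]
  [ 0.1650   0.7050   0.1600]
  [ 0.1825   0.2450   0.8900]
(I − A)⁻¹ = adj(I−A) / det(I−A) ≈
  [   1.1772     0.4845     0.5355]
  [   0.2805     1.1985     0.2720]
  [   0.3102     0.4165     1.5130]
The output multiplier for sector j is the column-j sum of the Leontief inverse (I − A)⁻¹ = adj(I−A) / det(I−A).
Column E of adj(I−A): (0.3150, 0.1600, 0.8900); det(I−A) = 0.58825.
m_E = (0.3150 + 0.1600 + 0.8900) / 0.58825 = 1.365 / 0.58825 ≈ 2.320.

m_E = 2.320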